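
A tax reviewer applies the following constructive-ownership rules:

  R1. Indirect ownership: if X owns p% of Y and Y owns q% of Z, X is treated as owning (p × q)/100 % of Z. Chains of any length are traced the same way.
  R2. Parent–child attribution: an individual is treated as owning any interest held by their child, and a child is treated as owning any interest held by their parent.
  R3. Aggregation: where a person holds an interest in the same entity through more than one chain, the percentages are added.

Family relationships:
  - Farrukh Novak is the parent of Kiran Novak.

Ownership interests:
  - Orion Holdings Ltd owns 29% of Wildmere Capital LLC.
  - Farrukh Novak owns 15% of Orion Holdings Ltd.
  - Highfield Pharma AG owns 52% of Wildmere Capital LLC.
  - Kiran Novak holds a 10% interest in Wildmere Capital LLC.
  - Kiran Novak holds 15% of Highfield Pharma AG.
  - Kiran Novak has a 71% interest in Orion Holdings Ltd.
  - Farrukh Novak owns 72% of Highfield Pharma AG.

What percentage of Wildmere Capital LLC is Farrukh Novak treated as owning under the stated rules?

By parent–child attribution (R2), Farrukh Novak is treated as also owning Kiran Novak's interest in Orion Holdings Ltd, giving 15% + 71% = 86%.
By parent–child attribution (R2), Farrukh Novak is treated as also owning Kiran Novak's interest in Highfield Pharma AG, giving 72% + 15% = 87%.
By parent–child attribution (R2), Farrukh Novak is treated as owning Kiran Novak's 10% interest in Wildmere Capital LLC.
Chain via Orion Holdings Ltd (R1): 86% × 29% = 24.94% of Wildmere Capital LLC.
Chain via Highfield Pharma AG (R1): 87% × 52% = 45.24% of Wildmere Capital LLC.
Direct interest in Wildmere Capital LLC: 10%.
Aggregating (R3): 24.94% + 45.24% + 10% = 80.18%.

80.18%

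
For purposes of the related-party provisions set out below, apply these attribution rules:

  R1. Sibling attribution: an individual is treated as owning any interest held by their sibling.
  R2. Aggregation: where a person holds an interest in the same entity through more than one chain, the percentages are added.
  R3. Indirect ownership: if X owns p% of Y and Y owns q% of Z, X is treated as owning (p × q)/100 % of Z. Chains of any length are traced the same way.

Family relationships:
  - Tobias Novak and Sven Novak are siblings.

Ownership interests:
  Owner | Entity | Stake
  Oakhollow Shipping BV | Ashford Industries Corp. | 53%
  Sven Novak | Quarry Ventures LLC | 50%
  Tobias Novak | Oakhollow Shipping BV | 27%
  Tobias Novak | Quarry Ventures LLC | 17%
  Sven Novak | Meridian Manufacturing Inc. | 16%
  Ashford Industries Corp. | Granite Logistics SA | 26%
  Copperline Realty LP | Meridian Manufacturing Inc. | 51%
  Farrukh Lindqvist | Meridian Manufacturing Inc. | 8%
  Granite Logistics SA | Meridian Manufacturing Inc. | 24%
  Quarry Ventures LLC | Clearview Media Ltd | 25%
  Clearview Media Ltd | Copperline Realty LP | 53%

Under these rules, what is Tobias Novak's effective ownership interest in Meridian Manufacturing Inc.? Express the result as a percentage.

By sibling attribution (R1), Tobias Novak is treated as also owning Sven Novak's interest in Quarry Ventures LLC, giving 17% + 50% = 67%.
By sibling attribution (R1), Tobias Novak is treated as owning Sven Novak's 16% interest in Meridian Manufacturing Inc.
Chain via Quarry Ventures LLC → Clearview Media Ltd → Copperline Realty LP (R3): 67% × 25% × 53% × 51% = 4.527525% of Meridian Manufacturing Inc.
Chain via Oakhollow Shipping BV → Ashford Industries Corp. → Granite Logistics SA (R3): 27% × 53% × 26% × 24% = 0.892944% of Meridian Manufacturing Inc.
Direct interest in Meridian Manufacturing Inc: 16%.
Aggregating (R2): 4.527525% + 0.892944% + 16% = 21.420469%.

21.420469%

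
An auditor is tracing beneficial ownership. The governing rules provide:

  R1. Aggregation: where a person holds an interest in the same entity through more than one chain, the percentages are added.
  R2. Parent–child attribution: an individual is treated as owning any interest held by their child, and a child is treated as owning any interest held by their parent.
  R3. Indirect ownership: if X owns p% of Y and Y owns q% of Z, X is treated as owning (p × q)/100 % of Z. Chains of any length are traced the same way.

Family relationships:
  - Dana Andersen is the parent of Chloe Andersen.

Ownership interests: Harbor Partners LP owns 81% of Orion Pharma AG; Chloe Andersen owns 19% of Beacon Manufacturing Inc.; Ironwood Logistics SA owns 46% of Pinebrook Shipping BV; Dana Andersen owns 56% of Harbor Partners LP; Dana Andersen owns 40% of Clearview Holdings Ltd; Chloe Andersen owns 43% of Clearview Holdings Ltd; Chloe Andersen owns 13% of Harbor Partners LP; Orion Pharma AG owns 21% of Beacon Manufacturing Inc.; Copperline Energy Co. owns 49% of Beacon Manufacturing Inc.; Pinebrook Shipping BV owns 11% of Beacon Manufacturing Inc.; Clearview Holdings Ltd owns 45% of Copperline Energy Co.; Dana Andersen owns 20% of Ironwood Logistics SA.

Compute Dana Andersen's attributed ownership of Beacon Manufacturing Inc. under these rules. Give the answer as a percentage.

By parent–child attribution (R2), Dana Andersen is treated as also owning Chloe Andersen's interest in Harbor Partners LP, giving 56% + 13% = 69%.
By parent–child attribution (R2), Dana Andersen is treated as also owning Chloe Andersen's interest in Clearview Holdings Ltd, giving 40% + 43% = 83%.
By parent–child attribution (R2), Dana Andersen is treated as owning Chloe Andersen's 19% interest in Beacon Manufacturing Inc.
Chain via Harbor Partners LP → Orion Pharma AG (R3): 69% × 81% × 21% = 11.7369% of Beacon Manufacturing Inc.
Chain via Ironwood Logistics SA → Pinebrook Shipping BV (R3): 20% × 46% × 11% = 1.012% of Beacon Manufacturing Inc.
Chain via Clearview Holdings Ltd → Copperline Energy Co. (R3): 83% × 45% × 49% = 18.3015% of Beacon Manufacturing Inc.
Direct interest in Beacon Manufacturing Inc: 19%.
Aggregating (R1): 11.7369% + 1.012% + 18.3015% + 19% = 50.0504%.

50.0504%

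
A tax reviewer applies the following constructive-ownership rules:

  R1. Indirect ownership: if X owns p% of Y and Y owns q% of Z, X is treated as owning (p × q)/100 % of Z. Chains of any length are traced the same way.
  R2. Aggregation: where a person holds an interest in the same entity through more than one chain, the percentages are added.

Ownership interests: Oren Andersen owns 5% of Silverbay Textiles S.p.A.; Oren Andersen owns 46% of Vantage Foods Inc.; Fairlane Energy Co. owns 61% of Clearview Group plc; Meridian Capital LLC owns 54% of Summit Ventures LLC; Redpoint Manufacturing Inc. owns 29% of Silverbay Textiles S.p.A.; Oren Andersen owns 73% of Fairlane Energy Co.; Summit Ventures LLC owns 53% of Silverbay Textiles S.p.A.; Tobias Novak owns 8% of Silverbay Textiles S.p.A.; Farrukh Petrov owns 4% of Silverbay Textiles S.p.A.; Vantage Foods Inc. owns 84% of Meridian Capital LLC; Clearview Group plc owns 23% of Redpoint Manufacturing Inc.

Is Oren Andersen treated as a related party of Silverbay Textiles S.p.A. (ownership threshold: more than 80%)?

Chain via Fairlane Energy Co. → Clearview Group plc → Redpoint Manufacturing Inc. (R1): 73% × 61% × 23% × 29% = 2.970151% of Silverbay Textiles S.p.A.
Chain via Vantage Foods Inc. → Meridian Capital LLC → Summit Ventures LLC (R1): 46% × 84% × 54% × 53% = 11.058768% of Silverbay Textiles S.p.A.
Direct interest in Silverbay Textiles S.p.A: 5%.
Aggregating (R2): 2.970151% + 11.058768% + 5% = 19.028919%.
19.028919% does not exceed the 80% threshold, so Oren is not a related party to Silverbay Textiles S.p.A.

No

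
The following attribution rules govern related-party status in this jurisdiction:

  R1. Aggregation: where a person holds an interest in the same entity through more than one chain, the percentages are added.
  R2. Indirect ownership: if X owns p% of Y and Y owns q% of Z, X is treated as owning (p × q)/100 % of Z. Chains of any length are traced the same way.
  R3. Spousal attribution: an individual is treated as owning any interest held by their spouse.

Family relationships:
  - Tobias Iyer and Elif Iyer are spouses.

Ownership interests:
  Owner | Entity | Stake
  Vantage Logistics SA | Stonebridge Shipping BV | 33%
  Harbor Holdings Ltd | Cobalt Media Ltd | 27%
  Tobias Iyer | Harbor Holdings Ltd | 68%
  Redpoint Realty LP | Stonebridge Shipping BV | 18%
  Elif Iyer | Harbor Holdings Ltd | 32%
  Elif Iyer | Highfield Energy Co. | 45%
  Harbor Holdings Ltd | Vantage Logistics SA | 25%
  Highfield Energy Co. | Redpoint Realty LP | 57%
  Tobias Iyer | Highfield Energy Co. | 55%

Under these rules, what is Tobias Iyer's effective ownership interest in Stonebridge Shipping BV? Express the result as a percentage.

By spousal attribution (R3), Tobias Iyer is treated as also owning Elif Iyer's interest in Highfield Energy Co, giving 55% + 45% = 100%.
By spousal attribution (R3), Tobias Iyer is treated as also owning Elif Iyer's interest in Harbor Holdings Ltd, giving 68% + 32% = 100%.
Chain via Highfield Energy Co. → Redpoint Realty LP (R2): 100% × 57% × 18% = 10.26% of Stonebridge Shipping BV.
Chain via Harbor Holdings Ltd → Vantage Logistics SA (R2): 100% × 25% × 33% = 8.25% of Stonebridge Shipping BV.
Aggregating (R1): 10.26% + 8.25% = 18.51%.

18.51%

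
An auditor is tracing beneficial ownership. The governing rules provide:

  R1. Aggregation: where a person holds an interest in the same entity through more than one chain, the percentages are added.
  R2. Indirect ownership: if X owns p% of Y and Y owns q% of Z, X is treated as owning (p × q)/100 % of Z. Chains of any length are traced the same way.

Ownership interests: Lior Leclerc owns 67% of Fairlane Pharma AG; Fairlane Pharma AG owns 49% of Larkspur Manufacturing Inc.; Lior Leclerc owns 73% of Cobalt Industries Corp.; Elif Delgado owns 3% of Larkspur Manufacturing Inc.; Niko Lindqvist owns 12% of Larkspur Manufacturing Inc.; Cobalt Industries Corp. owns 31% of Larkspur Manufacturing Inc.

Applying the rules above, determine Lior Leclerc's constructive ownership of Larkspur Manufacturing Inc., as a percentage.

Chain via Fairlane Pharma AG (R2): 67% × 49% = 32.83% of Larkspur Manufacturing Inc.
Chain via Cobalt Industries Corp. (R2): 73% × 31% = 22.63% of Larkspur Manufacturing Inc.
Aggregating (R1): 32.83% + 22.63% = 55.46%.

55.46%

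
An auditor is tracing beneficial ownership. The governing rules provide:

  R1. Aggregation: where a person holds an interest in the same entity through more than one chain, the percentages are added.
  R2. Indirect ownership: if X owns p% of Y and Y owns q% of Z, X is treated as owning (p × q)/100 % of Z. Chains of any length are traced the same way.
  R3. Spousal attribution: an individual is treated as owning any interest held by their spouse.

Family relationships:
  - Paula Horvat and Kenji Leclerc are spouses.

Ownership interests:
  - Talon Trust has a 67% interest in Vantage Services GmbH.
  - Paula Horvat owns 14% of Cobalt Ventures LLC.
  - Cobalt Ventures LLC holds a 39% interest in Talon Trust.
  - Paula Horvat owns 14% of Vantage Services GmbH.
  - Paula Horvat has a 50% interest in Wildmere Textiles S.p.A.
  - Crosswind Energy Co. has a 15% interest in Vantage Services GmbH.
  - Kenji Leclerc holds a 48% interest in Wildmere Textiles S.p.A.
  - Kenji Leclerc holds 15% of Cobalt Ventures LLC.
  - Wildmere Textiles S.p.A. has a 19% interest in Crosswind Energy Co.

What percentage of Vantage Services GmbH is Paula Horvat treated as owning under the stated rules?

24.3707%

By spousal attribution (R3), Paula Horvat is treated as also owning Kenji Leclerc's interest in Cobalt Ventures LLC, giving 14% + 15% = 29%.
By spousal attribution (R3), Paula Horvat is treated as also owning Kenji Leclerc's interest in Wildmere Textiles S.p.A, giving 50% + 48% = 98%.
Chain via Cobalt Ventures LLC → Talon Trust (R2): 29% × 39% × 67% = 7.5777% of Vantage Services GmbH.
Chain via Wildmere Textiles S.p.A. → Crosswind Energy Co. (R2): 98% × 19% × 15% = 2.793% of Vantage Services GmbH.
Direct interest in Vantage Services GmbH: 14%.
Aggregating (R1): 7.5777% + 2.793% + 14% = 24.3707%.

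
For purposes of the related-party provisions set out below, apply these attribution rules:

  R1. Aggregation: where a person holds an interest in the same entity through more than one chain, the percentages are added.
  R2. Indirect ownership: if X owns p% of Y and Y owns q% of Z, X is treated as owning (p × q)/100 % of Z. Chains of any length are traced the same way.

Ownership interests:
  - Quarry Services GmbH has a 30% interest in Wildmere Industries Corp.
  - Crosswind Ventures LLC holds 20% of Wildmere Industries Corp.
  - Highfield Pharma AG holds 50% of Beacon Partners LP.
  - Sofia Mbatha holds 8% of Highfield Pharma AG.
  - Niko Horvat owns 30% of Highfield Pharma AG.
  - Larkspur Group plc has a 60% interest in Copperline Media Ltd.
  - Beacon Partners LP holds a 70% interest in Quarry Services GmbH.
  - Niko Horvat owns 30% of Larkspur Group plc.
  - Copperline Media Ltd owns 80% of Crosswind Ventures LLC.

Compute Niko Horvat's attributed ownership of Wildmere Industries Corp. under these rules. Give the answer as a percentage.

Chain via Larkspur Group plc → Copperline Media Ltd → Crosswind Ventures LLC (R2): 30% × 60% × 80% × 20% = 2.88% of Wildmere Industries Corp.
Chain via Highfield Pharma AG → Beacon Partners LP → Quarry Services GmbH (R2): 30% × 50% × 70% × 30% = 3.15% of Wildmere Industries Corp.
Aggregating (R1): 2.88% + 3.15% = 6.03%.

6.03%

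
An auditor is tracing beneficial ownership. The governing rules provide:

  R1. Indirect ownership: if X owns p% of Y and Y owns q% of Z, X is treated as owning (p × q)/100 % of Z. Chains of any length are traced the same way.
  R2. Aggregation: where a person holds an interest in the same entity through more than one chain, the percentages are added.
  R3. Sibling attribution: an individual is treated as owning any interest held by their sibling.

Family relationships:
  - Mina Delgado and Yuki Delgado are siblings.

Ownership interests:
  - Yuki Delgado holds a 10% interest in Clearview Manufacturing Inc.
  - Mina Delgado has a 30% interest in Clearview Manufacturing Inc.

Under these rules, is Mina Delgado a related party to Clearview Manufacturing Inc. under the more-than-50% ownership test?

By sibling attribution (R3), Mina Delgado is treated as also owning Yuki Delgado's interest in Clearview Manufacturing Inc, giving 30% + 10% = 40%.
Direct interest in Clearview Manufacturing Inc: 40%.
40% does not exceed the 50% threshold, so Mina is not a related party to Clearview Manufacturing Inc.

No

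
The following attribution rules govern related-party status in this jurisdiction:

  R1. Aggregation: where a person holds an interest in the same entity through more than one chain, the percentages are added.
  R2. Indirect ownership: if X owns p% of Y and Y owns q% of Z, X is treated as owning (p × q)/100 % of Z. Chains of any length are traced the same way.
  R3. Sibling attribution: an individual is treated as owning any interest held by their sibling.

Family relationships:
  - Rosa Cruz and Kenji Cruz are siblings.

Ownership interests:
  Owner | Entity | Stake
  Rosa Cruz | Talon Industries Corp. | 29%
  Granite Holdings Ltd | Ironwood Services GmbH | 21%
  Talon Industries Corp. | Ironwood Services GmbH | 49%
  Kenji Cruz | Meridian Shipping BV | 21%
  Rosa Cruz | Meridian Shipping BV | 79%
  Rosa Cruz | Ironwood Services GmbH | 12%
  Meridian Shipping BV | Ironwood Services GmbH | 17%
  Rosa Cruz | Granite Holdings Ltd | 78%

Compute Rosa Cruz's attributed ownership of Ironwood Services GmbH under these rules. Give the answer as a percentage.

By sibling attribution (R3), Rosa Cruz is treated as also owning Kenji Cruz's interest in Meridian Shipping BV, giving 79% + 21% = 100%.
Chain via Talon Industries Corp. (R2): 29% × 49% = 14.21% of Ironwood Services GmbH.
Chain via Granite Holdings Ltd (R2): 78% × 21% = 16.38% of Ironwood Services GmbH.
Chain via Meridian Shipping BV (R2): 100% × 17% = 17% of Ironwood Services GmbH.
Direct interest in Ironwood Services GmbH: 12%.
Aggregating (R1): 14.21% + 16.38% + 17% + 12% = 59.59%.

59.59%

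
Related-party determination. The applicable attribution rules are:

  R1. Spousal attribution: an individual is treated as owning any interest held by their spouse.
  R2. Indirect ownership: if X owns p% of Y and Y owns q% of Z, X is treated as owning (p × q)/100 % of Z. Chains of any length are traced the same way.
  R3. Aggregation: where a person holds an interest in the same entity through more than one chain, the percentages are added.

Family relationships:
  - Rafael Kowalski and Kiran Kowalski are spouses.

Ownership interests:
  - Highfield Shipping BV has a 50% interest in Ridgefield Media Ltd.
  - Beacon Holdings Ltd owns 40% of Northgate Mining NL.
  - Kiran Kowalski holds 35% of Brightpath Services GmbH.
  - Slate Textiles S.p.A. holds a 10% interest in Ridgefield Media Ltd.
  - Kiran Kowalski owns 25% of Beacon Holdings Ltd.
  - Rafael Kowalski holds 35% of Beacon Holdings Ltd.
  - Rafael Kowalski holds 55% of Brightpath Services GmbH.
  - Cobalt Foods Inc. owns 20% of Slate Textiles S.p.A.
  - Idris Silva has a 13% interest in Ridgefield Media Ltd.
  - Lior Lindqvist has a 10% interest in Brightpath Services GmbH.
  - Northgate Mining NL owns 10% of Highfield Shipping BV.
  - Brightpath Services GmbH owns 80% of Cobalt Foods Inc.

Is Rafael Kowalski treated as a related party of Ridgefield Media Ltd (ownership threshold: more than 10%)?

By spousal attribution (R1), Rafael Kowalski is treated as also owning Kiran Kowalski's interest in Beacon Holdings Ltd, giving 35% + 25% = 60%.
By spousal attribution (R1), Rafael Kowalski is treated as also owning Kiran Kowalski's interest in Brightpath Services GmbH, giving 55% + 35% = 90%.
Chain via Beacon Holdings Ltd → Northgate Mining NL → Highfield Shipping BV (R2): 60% × 40% × 10% × 50% = 1.2% of Ridgefield Media Ltd.
Chain via Brightpath Services GmbH → Cobalt Foods Inc. → Slate Textiles S.p.A. (R2): 90% × 80% × 20% × 10% = 1.44% of Ridgefield Media Ltd.
Aggregating (R3): 1.2% + 1.44% = 2.64%.
2.64% does not exceed the 10% threshold, so Rafael is not a related party to Ridgefield Media Ltd.

No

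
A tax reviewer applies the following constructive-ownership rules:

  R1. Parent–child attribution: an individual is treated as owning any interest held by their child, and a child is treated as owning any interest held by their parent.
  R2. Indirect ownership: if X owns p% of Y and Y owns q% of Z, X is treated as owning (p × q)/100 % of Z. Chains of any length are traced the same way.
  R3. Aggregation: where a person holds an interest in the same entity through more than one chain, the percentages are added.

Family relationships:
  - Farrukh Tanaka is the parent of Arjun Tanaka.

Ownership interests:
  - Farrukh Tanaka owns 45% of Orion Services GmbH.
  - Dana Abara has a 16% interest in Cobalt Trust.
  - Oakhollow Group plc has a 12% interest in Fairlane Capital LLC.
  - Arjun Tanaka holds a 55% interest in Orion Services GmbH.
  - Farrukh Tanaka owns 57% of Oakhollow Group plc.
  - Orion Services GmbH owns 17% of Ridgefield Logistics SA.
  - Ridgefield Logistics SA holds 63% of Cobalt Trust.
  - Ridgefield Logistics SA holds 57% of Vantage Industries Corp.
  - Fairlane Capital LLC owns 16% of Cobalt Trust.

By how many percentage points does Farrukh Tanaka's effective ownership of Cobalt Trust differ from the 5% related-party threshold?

6.8044

By parent–child attribution (R1), Farrukh Tanaka is treated as also owning Arjun Tanaka's interest in Orion Services GmbH, giving 45% + 55% = 100%.
Chain via Orion Services GmbH → Ridgefield Logistics SA (R2): 100% × 17% × 63% = 10.71% of Cobalt Trust.
Chain via Oakhollow Group plc → Fairlane Capital LLC (R2): 57% × 12% × 16% = 1.0944% of Cobalt Trust.
Aggregating (R3): 10.71% + 1.0944% = 11.8044%.
11.8044% exceeds the 5% threshold by 6.8044 percentage points.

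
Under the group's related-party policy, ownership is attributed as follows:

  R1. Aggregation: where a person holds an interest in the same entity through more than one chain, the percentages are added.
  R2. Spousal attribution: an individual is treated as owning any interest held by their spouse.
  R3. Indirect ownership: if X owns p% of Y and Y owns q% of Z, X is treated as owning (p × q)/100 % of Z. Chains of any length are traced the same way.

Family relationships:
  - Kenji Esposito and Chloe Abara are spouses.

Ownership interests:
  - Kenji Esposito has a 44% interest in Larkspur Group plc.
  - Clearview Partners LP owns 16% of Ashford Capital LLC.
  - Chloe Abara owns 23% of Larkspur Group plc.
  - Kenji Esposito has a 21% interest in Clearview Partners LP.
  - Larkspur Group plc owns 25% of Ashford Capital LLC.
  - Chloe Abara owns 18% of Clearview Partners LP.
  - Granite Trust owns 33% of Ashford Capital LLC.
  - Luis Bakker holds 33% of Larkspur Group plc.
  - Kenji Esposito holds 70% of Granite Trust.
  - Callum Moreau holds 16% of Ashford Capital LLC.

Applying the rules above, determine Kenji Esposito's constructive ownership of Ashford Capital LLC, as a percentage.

By spousal attribution (R2), Kenji Esposito is treated as also owning Chloe Abara's interest in Larkspur Group plc, giving 44% + 23% = 67%.
By spousal attribution (R2), Kenji Esposito is treated as also owning Chloe Abara's interest in Clearview Partners LP, giving 21% + 18% = 39%.
Chain via Granite Trust (R3): 70% × 33% = 23.1% of Ashford Capital LLC.
Chain via Larkspur Group plc (R3): 67% × 25% = 16.75% of Ashford Capital LLC.
Chain via Clearview Partners LP (R3): 39% × 16% = 6.24% of Ashford Capital LLC.
Aggregating (R1): 23.1% + 16.75% + 6.24% = 46.09%.

46.09%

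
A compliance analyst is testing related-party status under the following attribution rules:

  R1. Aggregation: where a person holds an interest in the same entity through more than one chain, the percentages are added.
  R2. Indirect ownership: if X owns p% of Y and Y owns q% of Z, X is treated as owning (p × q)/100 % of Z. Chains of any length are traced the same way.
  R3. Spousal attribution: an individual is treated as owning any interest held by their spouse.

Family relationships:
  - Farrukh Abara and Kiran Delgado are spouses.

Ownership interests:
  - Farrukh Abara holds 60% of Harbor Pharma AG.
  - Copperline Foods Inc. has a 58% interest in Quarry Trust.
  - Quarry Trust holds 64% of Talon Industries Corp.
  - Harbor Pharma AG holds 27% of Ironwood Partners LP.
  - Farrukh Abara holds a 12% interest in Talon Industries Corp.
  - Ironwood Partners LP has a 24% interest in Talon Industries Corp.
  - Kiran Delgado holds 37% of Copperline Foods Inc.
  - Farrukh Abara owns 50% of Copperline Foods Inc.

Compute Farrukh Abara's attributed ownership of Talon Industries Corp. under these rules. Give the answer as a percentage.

48.1824%

By spousal attribution (R3), Farrukh Abara is treated as also owning Kiran Delgado's interest in Copperline Foods Inc, giving 50% + 37% = 87%.
Chain via Copperline Foods Inc. → Quarry Trust (R2): 87% × 58% × 64% = 32.2944% of Talon Industries Corp.
Chain via Harbor Pharma AG → Ironwood Partners LP (R2): 60% × 27% × 24% = 3.888% of Talon Industries Corp.
Direct interest in Talon Industries Corp: 12%.
Aggregating (R1): 32.2944% + 3.888% + 12% = 48.1824%.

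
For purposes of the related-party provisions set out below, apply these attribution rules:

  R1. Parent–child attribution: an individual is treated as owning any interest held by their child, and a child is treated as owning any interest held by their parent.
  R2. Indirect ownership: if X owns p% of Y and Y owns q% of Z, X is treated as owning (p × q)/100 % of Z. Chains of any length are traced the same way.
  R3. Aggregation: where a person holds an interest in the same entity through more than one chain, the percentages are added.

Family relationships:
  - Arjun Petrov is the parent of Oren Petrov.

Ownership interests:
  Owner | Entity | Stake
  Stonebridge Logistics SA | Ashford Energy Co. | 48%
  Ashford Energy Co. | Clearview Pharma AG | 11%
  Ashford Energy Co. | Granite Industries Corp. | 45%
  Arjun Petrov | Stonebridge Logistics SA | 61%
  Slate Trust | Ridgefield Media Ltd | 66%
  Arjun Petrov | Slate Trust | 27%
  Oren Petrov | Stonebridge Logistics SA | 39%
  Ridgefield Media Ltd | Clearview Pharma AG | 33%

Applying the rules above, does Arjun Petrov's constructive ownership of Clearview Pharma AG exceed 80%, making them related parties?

No

By parent–child attribution (R1), Arjun Petrov is treated as also owning Oren Petrov's interest in Stonebridge Logistics SA, giving 61% + 39% = 100%.
Chain via Slate Trust → Ridgefield Media Ltd (R2): 27% × 66% × 33% = 5.8806% of Clearview Pharma AG.
Chain via Stonebridge Logistics SA → Ashford Energy Co. (R2): 100% × 48% × 11% = 5.28% of Clearview Pharma AG.
Aggregating (R3): 5.8806% + 5.28% = 11.1606%.
11.1606% does not exceed the 80% threshold, so Arjun is not a related party to Clearview Pharma AG.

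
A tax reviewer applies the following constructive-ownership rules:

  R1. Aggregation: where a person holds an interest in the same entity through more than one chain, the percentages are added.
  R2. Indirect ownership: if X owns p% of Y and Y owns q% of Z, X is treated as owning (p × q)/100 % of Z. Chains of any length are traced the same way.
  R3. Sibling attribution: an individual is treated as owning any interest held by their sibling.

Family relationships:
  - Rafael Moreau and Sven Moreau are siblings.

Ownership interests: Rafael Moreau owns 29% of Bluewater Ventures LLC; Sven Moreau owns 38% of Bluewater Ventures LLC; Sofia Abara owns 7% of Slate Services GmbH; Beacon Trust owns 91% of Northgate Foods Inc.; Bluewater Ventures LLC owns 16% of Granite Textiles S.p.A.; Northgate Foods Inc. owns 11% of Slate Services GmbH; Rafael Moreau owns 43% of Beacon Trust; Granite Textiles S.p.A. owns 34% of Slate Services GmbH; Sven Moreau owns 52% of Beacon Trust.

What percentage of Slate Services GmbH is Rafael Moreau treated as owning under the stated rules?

13.1543%

By sibling attribution (R3), Rafael Moreau is treated as also owning Sven Moreau's interest in Beacon Trust, giving 43% + 52% = 95%.
By sibling attribution (R3), Rafael Moreau is treated as also owning Sven Moreau's interest in Bluewater Ventures LLC, giving 29% + 38% = 67%.
Chain via Beacon Trust → Northgate Foods Inc. (R2): 95% × 91% × 11% = 9.5095% of Slate Services GmbH.
Chain via Bluewater Ventures LLC → Granite Textiles S.p.A. (R2): 67% × 16% × 34% = 3.6448% of Slate Services GmbH.
Aggregating (R1): 9.5095% + 3.6448% = 13.1543%.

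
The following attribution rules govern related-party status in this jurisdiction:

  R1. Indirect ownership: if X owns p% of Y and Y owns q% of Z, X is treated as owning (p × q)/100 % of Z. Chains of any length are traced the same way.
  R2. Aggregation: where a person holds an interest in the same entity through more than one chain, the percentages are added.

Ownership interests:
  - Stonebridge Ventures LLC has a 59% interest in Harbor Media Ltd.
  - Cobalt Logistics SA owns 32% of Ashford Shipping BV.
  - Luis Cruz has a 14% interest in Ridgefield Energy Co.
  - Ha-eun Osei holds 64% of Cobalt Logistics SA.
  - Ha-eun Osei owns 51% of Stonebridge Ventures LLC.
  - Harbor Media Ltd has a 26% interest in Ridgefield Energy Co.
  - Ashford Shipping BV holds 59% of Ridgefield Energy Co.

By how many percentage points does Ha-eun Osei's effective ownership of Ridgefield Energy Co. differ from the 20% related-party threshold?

Chain via Cobalt Logistics SA → Ashford Shipping BV (R1): 64% × 32% × 59% = 12.0832% of Ridgefield Energy Co.
Chain via Stonebridge Ventures LLC → Harbor Media Ltd (R1): 51% × 59% × 26% = 7.8234% of Ridgefield Energy Co.
Aggregating (R2): 12.0832% + 7.8234% = 19.9066%.
19.9066% falls short of the 20% threshold by 0.0934 percentage points.

0.0934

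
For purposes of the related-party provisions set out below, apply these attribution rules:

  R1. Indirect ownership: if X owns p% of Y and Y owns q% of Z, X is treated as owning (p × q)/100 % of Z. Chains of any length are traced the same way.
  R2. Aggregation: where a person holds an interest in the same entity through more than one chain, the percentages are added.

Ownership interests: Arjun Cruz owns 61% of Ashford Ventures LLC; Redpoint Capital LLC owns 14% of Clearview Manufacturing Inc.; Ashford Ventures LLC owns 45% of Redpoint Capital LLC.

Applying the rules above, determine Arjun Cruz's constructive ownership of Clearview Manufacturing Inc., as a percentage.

3.843%

Chain via Ashford Ventures LLC → Redpoint Capital LLC (R1): 61% × 45% × 14% = 3.843% of Clearview Manufacturing Inc.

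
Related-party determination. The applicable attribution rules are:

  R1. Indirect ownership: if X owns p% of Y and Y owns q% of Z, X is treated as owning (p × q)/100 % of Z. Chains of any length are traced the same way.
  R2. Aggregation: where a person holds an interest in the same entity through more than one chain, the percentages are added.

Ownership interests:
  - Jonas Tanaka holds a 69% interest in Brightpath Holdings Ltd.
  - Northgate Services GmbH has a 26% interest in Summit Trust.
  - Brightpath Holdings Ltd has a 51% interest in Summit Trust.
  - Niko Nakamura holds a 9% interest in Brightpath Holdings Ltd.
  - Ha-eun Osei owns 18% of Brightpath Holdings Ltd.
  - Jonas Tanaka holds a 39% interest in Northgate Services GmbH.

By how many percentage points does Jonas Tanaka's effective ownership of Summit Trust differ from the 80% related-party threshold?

34.67

Chain via Northgate Services GmbH (R1): 39% × 26% = 10.14% of Summit Trust.
Chain via Brightpath Holdings Ltd (R1): 69% × 51% = 35.19% of Summit Trust.
Aggregating (R2): 10.14% + 35.19% = 45.33%.
45.33% falls short of the 80% threshold by 34.67 percentage points.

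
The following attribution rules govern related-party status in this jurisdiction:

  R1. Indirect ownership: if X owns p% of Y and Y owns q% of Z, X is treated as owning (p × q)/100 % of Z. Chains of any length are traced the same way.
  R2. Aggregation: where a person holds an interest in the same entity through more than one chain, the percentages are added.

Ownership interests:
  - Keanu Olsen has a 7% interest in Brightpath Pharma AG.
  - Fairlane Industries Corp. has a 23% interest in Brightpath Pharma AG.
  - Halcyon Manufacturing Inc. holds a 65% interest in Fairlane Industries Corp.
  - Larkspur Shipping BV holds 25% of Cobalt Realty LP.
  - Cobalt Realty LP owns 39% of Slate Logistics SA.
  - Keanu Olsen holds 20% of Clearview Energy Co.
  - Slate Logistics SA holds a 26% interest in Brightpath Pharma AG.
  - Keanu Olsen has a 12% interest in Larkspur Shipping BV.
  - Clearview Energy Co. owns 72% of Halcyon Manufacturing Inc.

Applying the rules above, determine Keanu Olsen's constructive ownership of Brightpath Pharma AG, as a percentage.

Chain via Clearview Energy Co. → Halcyon Manufacturing Inc. → Fairlane Industries Corp. (R1): 20% × 72% × 65% × 23% = 2.1528% of Brightpath Pharma AG.
Chain via Larkspur Shipping BV → Cobalt Realty LP → Slate Logistics SA (R1): 12% × 25% × 39% × 26% = 0.3042% of Brightpath Pharma AG.
Direct interest in Brightpath Pharma AG: 7%.
Aggregating (R2): 2.1528% + 0.3042% + 7% = 9.457%.

9.457%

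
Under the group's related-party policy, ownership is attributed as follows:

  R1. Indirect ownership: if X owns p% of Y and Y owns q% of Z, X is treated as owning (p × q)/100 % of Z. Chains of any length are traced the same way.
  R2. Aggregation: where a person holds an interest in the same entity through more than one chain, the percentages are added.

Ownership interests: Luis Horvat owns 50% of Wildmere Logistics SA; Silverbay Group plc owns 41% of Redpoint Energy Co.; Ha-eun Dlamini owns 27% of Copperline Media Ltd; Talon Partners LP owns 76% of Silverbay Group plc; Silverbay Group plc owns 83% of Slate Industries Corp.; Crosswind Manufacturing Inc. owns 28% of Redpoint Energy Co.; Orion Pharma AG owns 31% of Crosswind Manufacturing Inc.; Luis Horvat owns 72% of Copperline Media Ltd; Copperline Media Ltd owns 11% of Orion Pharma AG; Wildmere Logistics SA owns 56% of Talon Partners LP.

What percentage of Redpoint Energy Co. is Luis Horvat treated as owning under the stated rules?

Chain via Copperline Media Ltd → Orion Pharma AG → Crosswind Manufacturing Inc. (R1): 72% × 11% × 31% × 28% = 0.687456% of Redpoint Energy Co.
Chain via Wildmere Logistics SA → Talon Partners LP → Silverbay Group plc (R1): 50% × 56% × 76% × 41% = 8.7248% of Redpoint Energy Co.
Aggregating (R2): 0.687456% + 8.7248% = 9.412256%.

9.412256%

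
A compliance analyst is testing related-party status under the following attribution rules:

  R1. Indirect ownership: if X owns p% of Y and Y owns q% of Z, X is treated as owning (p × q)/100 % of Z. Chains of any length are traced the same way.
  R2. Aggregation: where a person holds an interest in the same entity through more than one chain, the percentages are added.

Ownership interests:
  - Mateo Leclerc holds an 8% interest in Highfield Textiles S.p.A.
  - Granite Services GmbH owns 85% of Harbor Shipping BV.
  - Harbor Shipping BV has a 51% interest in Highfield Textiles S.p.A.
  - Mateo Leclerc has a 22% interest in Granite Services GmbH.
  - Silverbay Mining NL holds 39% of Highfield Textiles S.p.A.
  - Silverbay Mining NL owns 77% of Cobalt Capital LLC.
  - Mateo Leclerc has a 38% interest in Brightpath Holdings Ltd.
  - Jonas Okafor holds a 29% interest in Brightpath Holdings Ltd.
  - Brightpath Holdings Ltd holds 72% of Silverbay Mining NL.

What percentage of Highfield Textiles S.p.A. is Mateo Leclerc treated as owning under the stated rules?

Chain via Granite Services GmbH → Harbor Shipping BV (R1): 22% × 85% × 51% = 9.537% of Highfield Textiles S.p.A.
Chain via Brightpath Holdings Ltd → Silverbay Mining NL (R1): 38% × 72% × 39% = 10.6704% of Highfield Textiles S.p.A.
Direct interest in Highfield Textiles S.p.A: 8%.
Aggregating (R2): 9.537% + 10.6704% + 8% = 28.2074%.

28.2074%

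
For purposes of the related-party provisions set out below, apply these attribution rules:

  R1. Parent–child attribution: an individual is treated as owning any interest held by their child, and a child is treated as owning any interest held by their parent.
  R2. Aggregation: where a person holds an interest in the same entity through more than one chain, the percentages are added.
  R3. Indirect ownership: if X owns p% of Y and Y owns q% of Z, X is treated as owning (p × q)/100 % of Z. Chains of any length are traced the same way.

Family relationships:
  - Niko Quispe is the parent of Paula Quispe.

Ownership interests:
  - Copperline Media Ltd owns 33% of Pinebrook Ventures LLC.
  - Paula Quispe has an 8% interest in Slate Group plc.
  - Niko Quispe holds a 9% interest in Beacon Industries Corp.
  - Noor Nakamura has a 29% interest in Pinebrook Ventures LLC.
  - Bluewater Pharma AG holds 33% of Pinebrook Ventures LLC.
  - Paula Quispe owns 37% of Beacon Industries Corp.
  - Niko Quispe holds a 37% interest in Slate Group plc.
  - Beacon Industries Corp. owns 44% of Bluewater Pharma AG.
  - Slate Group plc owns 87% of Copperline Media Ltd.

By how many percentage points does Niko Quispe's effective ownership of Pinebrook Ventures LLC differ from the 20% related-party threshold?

0.4013

By parent–child attribution (R1), Niko Quispe is treated as also owning Paula Quispe's interest in Slate Group plc, giving 37% + 8% = 45%.
By parent–child attribution (R1), Niko Quispe is treated as also owning Paula Quispe's interest in Beacon Industries Corp, giving 9% + 37% = 46%.
Chain via Slate Group plc → Copperline Media Ltd (R3): 45% × 87% × 33% = 12.9195% of Pinebrook Ventures LLC.
Chain via Beacon Industries Corp. → Bluewater Pharma AG (R3): 46% × 44% × 33% = 6.6792% of Pinebrook Ventures LLC.
Aggregating (R2): 12.9195% + 6.6792% = 19.5987%.
19.5987% falls short of the 20% threshold by 0.4013 percentage points.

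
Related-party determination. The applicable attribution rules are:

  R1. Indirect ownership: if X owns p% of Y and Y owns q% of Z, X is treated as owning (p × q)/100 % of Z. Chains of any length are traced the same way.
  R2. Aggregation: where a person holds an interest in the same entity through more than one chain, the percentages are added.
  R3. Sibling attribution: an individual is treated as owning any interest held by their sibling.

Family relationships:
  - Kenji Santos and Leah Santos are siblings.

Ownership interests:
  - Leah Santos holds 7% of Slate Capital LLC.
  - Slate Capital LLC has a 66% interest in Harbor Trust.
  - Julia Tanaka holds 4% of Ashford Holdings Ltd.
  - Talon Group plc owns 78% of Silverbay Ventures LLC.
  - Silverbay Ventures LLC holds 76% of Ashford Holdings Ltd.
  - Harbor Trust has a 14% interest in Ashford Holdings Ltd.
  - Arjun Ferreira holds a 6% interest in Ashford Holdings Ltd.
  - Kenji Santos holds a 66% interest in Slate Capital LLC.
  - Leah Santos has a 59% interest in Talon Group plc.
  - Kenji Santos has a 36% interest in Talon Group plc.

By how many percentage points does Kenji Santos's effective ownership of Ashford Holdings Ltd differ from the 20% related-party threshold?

By sibling attribution (R3), Kenji Santos is treated as also owning Leah Santos's interest in Slate Capital LLC, giving 66% + 7% = 73%.
By sibling attribution (R3), Kenji Santos is treated as also owning Leah Santos's interest in Talon Group plc, giving 36% + 59% = 95%.
Chain via Slate Capital LLC → Harbor Trust (R1): 73% × 66% × 14% = 6.7452% of Ashford Holdings Ltd.
Chain via Talon Group plc → Silverbay Ventures LLC (R1): 95% × 78% × 76% = 56.316% of Ashford Holdings Ltd.
Aggregating (R2): 6.7452% + 56.316% = 63.0612%.
63.0612% exceeds the 20% threshold by 43.0612 percentage points.

43.0612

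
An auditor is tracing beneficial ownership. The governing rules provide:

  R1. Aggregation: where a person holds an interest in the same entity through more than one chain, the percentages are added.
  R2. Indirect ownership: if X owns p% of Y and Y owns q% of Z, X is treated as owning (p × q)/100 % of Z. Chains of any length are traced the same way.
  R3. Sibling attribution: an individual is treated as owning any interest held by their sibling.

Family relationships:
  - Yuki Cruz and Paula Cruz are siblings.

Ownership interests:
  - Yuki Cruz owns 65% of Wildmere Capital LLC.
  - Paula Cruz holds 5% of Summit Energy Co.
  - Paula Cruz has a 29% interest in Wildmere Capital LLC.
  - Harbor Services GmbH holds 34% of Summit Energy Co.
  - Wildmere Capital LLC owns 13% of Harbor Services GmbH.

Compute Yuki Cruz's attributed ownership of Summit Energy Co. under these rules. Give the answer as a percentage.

9.1548%

By sibling attribution (R3), Yuki Cruz is treated as also owning Paula Cruz's interest in Wildmere Capital LLC, giving 65% + 29% = 94%.
By sibling attribution (R3), Yuki Cruz is treated as owning Paula Cruz's 5% interest in Summit Energy Co.
Chain via Wildmere Capital LLC → Harbor Services GmbH (R2): 94% × 13% × 34% = 4.1548% of Summit Energy Co.
Direct interest in Summit Energy Co: 5%.
Aggregating (R1): 4.1548% + 5% = 9.1548%.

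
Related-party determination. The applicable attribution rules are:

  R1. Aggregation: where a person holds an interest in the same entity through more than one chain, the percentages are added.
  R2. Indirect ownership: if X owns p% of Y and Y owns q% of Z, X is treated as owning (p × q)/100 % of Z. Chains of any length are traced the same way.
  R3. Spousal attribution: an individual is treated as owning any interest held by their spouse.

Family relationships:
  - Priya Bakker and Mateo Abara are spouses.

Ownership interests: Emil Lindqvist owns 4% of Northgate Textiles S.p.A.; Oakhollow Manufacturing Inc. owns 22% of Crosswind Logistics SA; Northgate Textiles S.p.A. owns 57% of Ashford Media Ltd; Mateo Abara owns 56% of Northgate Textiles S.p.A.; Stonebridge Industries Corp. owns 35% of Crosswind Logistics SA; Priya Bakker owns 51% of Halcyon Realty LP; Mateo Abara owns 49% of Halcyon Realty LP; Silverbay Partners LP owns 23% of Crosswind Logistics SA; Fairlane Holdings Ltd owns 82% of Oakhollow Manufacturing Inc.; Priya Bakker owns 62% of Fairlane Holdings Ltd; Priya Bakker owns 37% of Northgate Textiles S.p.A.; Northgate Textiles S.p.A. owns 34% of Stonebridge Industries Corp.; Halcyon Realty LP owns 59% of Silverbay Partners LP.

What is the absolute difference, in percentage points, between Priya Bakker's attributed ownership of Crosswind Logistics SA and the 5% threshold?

By spousal attribution (R3), Priya Bakker is treated as also owning Mateo Abara's interest in Northgate Textiles S.p.A, giving 37% + 56% = 93%.
By spousal attribution (R3), Priya Bakker is treated as also owning Mateo Abara's interest in Halcyon Realty LP, giving 51% + 49% = 100%.
Chain via Northgate Textiles S.p.A. → Stonebridge Industries Corp. (R2): 93% × 34% × 35% = 11.067% of Crosswind Logistics SA.
Chain via Halcyon Realty LP → Silverbay Partners LP (R2): 100% × 59% × 23% = 13.57% of Crosswind Logistics SA.
Chain via Fairlane Holdings Ltd → Oakhollow Manufacturing Inc. (R2): 62% × 82% × 22% = 11.1848% of Crosswind Logistics SA.
Aggregating (R1): 11.067% + 13.57% + 11.1848% = 35.8218%.
35.8218% exceeds the 5% threshold by 30.8218 percentage points.

30.8218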